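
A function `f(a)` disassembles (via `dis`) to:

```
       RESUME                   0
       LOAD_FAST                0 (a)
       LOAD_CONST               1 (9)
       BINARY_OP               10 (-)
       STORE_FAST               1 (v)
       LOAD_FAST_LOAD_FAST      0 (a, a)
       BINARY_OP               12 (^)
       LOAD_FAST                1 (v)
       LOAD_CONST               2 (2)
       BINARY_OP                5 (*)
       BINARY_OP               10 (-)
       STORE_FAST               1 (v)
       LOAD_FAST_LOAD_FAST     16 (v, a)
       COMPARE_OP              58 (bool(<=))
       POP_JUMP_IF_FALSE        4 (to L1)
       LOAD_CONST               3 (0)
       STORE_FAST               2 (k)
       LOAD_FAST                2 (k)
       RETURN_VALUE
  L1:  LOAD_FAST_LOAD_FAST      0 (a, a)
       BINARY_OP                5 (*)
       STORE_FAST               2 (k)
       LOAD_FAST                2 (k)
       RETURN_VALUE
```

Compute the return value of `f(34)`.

0

LOAD_FAST a → push 34. Stack: [34]
LOAD_CONST → push 9. Stack: [34, 9]
BINARY_OP - → 34 - 9 = 25. Stack: [25]
STORE_FAST v → v=25. Stack: []
LOAD_FAST_LOAD_FAST a,a → push 34,34. Stack: [34, 34]
BINARY_OP ^ → 34 ^ 34 = 0. Stack: [0]
LOAD_FAST v → push 25. Stack: [0, 25]
LOAD_CONST → push 2. Stack: [0, 25, 2]
BINARY_OP * → 25 * 2 = 50. Stack: [0, 50]
BINARY_OP - → 0 - 50 = -50. Stack: [-50]
STORE_FAST v → v=-50. Stack: []
LOAD_FAST_LOAD_FAST v,a → push -50,34. Stack: [-50, 34]
COMPARE_OP bool(<=) → -50 vs 34 = True. Stack: [True]
POP_JUMP_IF_FALSE → pop True; no jump. Stack: []
LOAD_CONST → push 0. Stack: [0]
STORE_FAST k → k=0. Stack: []
LOAD_FAST k → push 0. Stack: [0]
RETURN_VALUE → return 0.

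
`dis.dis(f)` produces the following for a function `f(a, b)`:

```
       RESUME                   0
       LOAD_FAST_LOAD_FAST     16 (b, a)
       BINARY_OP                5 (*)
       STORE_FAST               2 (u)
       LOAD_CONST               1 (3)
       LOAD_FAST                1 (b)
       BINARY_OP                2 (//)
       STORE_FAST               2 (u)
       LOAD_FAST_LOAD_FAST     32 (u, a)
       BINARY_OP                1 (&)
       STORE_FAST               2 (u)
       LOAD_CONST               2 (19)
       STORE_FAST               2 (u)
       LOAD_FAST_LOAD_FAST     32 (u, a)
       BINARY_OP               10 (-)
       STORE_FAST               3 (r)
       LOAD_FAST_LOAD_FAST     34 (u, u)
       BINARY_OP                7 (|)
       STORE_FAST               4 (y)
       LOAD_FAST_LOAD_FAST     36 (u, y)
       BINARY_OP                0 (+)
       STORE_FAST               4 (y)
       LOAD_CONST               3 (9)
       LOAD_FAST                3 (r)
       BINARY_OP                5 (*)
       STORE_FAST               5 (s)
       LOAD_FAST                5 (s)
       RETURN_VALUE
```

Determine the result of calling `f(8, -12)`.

LOAD_FAST_LOAD_FAST b,a → push -12,8. Stack: [-12, 8]
BINARY_OP * → -12 * 8 = -96. Stack: [-96]
STORE_FAST u → u=-96. Stack: []
LOAD_CONST → push 3. Stack: [3]
LOAD_FAST b → push -12. Stack: [3, -12]
BINARY_OP // → 3 // -12 = -1. Stack: [-1]
STORE_FAST u → u=-1. Stack: []
LOAD_FAST_LOAD_FAST u,a → push -1,8. Stack: [-1, 8]
BINARY_OP & → -1 & 8 = 8. Stack: [8]
STORE_FAST u → u=8. Stack: []
LOAD_CONST → push 19. Stack: [19]
STORE_FAST u → u=19. Stack: []
LOAD_FAST_LOAD_FAST u,a → push 19,8. Stack: [19, 8]
BINARY_OP - → 19 - 8 = 11. Stack: [11]
STORE_FAST r → r=11. Stack: []
LOAD_FAST_LOAD_FAST u,u → push 19,19. Stack: [19, 19]
BINARY_OP | → 19 | 19 = 19. Stack: [19]
STORE_FAST y → y=19. Stack: []
LOAD_FAST_LOAD_FAST u,y → push 19,19. Stack: [19, 19]
BINARY_OP + → 19 + 19 = 38. Stack: [38]
STORE_FAST y → y=38. Stack: []
LOAD_CONST → push 9. Stack: [9]
LOAD_FAST r → push 11. Stack: [9, 11]
BINARY_OP * → 9 * 11 = 99. Stack: [99]
STORE_FAST s → s=99. Stack: []
LOAD_FAST s → push 99. Stack: [99]
RETURN_VALUE → return 99.

99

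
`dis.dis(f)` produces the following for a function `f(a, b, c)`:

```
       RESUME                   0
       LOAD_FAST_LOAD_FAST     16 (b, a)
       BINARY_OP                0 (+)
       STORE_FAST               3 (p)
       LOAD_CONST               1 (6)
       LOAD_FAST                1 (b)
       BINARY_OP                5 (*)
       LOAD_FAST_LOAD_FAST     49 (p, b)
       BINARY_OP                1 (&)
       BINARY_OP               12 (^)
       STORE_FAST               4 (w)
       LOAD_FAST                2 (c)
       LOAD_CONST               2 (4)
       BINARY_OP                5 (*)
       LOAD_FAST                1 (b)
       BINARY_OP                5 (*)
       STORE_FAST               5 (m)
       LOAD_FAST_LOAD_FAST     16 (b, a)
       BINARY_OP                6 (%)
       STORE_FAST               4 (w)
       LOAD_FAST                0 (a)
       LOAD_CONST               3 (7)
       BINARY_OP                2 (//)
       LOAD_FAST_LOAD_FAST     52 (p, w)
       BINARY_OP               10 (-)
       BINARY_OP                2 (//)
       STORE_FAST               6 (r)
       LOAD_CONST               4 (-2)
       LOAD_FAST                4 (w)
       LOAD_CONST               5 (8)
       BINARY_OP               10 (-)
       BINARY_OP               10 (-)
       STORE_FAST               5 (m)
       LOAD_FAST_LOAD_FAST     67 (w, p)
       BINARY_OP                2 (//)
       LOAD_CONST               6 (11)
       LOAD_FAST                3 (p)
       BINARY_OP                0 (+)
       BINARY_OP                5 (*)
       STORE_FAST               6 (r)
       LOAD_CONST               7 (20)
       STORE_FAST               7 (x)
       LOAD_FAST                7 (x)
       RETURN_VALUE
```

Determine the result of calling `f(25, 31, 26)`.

20

LOAD_FAST_LOAD_FAST b,a → push 31,25. Stack: [31, 25]
BINARY_OP + → 31 + 25 = 56. Stack: [56]
STORE_FAST p → p=56. Stack: []
LOAD_CONST → push 6. Stack: [6]
LOAD_FAST b → push 31. Stack: [6, 31]
BINARY_OP * → 6 * 31 = 186. Stack: [186]
LOAD_FAST_LOAD_FAST p,b → push 56,31. Stack: [186, 56, 31]
BINARY_OP & → 56 & 31 = 24. Stack: [186, 24]
BINARY_OP ^ → 186 ^ 24 = 162. Stack: [162]
STORE_FAST w → w=162. Stack: []
LOAD_FAST c → push 26. Stack: [26]
LOAD_CONST → push 4. Stack: [26, 4]
BINARY_OP * → 26 * 4 = 104. Stack: [104]
LOAD_FAST b → push 31. Stack: [104, 31]
BINARY_OP * → 104 * 31 = 3224. Stack: [3224]
STORE_FAST m → m=3224. Stack: []
LOAD_FAST_LOAD_FAST b,a → push 31,25. Stack: [31, 25]
BINARY_OP % → 31 % 25 = 6. Stack: [6]
STORE_FAST w → w=6. Stack: []
LOAD_FAST a → push 25. Stack: [25]
LOAD_CONST → push 7. Stack: [25, 7]
BINARY_OP // → 25 // 7 = 3. Stack: [3]
LOAD_FAST_LOAD_FAST p,w → push 56,6. Stack: [3, 56, 6]
BINARY_OP - → 56 - 6 = 50. Stack: [3, 50]
BINARY_OP // → 3 // 50 = 0. Stack: [0]
STORE_FAST r → r=0. Stack: []
LOAD_CONST → push -2. Stack: [-2]
LOAD_FAST w → push 6. Stack: [-2, 6]
LOAD_CONST → push 8. Stack: [-2, 6, 8]
BINARY_OP - → 6 - 8 = -2. Stack: [-2, -2]
BINARY_OP - → -2 - -2 = 0. Stack: [0]
STORE_FAST m → m=0. Stack: []
LOAD_FAST_LOAD_FAST w,p → push 6,56. Stack: [6, 56]
BINARY_OP // → 6 // 56 = 0. Stack: [0]
LOAD_CONST → push 11. Stack: [0, 11]
LOAD_FAST p → push 56. Stack: [0, 11, 56]
BINARY_OP + → 11 + 56 = 67. Stack: [0, 67]
BINARY_OP * → 0 * 67 = 0. Stack: [0]
STORE_FAST r → r=0. Stack: []
LOAD_CONST → push 20. Stack: [20]
STORE_FAST x → x=20. Stack: []
LOAD_FAST x → push 20. Stack: [20]
RETURN_VALUE → return 20.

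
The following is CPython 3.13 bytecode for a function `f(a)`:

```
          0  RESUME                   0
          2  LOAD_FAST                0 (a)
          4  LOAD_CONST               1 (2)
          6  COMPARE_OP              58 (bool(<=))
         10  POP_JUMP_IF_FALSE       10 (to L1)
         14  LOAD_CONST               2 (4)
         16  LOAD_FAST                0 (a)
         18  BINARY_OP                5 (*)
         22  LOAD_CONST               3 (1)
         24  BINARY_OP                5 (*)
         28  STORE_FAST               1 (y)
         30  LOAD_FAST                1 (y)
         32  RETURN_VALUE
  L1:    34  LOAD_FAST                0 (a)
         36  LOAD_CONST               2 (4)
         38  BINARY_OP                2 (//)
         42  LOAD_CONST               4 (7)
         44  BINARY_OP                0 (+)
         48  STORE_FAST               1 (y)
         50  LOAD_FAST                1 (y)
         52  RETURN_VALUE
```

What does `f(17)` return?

11

LOAD_FAST a → push 17. Stack: [17]
LOAD_CONST → push 2. Stack: [17, 2]
COMPARE_OP bool(<=) → 17 vs 2 = False. Stack: [False]
POP_JUMP_IF_FALSE → pop False; jump. Stack: []
LOAD_FAST a → push 17. Stack: [17]
LOAD_CONST → push 4. Stack: [17, 4]
BINARY_OP // → 17 // 4 = 4. Stack: [4]
LOAD_CONST → push 7. Stack: [4, 7]
BINARY_OP + → 4 + 7 = 11. Stack: [11]
STORE_FAST y → y=11. Stack: []
LOAD_FAST y → push 11. Stack: [11]
RETURN_VALUE → return 11.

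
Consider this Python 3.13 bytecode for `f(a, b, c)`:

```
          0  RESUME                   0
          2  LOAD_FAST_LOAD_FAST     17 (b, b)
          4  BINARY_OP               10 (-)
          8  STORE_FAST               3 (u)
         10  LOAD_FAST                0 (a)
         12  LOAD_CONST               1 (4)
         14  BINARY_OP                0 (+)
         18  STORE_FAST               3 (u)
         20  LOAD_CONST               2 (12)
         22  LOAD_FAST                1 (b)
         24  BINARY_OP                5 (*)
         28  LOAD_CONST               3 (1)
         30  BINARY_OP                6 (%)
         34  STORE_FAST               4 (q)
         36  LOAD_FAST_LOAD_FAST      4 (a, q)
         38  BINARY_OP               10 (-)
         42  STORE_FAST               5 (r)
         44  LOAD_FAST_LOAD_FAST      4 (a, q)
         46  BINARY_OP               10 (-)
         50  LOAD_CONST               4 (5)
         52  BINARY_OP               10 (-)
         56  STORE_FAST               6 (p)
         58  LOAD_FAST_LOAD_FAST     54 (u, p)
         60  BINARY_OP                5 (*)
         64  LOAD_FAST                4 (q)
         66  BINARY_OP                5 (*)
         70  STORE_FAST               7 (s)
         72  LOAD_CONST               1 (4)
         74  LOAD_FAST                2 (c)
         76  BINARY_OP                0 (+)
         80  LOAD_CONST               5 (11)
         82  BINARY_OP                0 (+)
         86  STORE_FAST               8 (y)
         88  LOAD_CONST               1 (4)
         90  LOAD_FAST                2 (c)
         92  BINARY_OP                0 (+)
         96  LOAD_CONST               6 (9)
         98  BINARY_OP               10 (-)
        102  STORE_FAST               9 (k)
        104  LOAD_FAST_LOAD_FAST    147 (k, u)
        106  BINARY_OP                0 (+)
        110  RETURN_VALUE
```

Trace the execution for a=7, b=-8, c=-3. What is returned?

3

LOAD_FAST_LOAD_FAST b,b → push -8,-8. Stack: [-8, -8]
BINARY_OP - → -8 - -8 = 0. Stack: [0]
STORE_FAST u → u=0. Stack: []
LOAD_FAST a → push 7. Stack: [7]
LOAD_CONST → push 4. Stack: [7, 4]
BINARY_OP + → 7 + 4 = 11. Stack: [11]
STORE_FAST u → u=11. Stack: []
LOAD_CONST → push 12. Stack: [12]
LOAD_FAST b → push -8. Stack: [12, -8]
BINARY_OP * → 12 * -8 = -96. Stack: [-96]
LOAD_CONST → push 1. Stack: [-96, 1]
BINARY_OP % → -96 % 1 = 0. Stack: [0]
STORE_FAST q → q=0. Stack: []
LOAD_FAST_LOAD_FAST a,q → push 7,0. Stack: [7, 0]
BINARY_OP - → 7 - 0 = 7. Stack: [7]
STORE_FAST r → r=7. Stack: []
LOAD_FAST_LOAD_FAST a,q → push 7,0. Stack: [7, 0]
BINARY_OP - → 7 - 0 = 7. Stack: [7]
LOAD_CONST → push 5. Stack: [7, 5]
BINARY_OP - → 7 - 5 = 2. Stack: [2]
STORE_FAST p → p=2. Stack: []
LOAD_FAST_LOAD_FAST u,p → push 11,2. Stack: [11, 2]
BINARY_OP * → 11 * 2 = 22. Stack: [22]
LOAD_FAST q → push 0. Stack: [22, 0]
BINARY_OP * → 22 * 0 = 0. Stack: [0]
STORE_FAST s → s=0. Stack: []
LOAD_CONST → push 4. Stack: [4]
LOAD_FAST c → push -3. Stack: [4, -3]
BINARY_OP + → 4 + -3 = 1. Stack: [1]
LOAD_CONST → push 11. Stack: [1, 11]
BINARY_OP + → 1 + 11 = 12. Stack: [12]
STORE_FAST y → y=12. Stack: []
LOAD_CONST → push 4. Stack: [4]
LOAD_FAST c → push -3. Stack: [4, -3]
BINARY_OP + → 4 + -3 = 1. Stack: [1]
LOAD_CONST → push 9. Stack: [1, 9]
BINARY_OP - → 1 - 9 = -8. Stack: [-8]
STORE_FAST k → k=-8. Stack: []
LOAD_FAST_LOAD_FAST k,u → push -8,11. Stack: [-8, 11]
BINARY_OP + → -8 + 11 = 3. Stack: [3]
RETURN_VALUE → return 3.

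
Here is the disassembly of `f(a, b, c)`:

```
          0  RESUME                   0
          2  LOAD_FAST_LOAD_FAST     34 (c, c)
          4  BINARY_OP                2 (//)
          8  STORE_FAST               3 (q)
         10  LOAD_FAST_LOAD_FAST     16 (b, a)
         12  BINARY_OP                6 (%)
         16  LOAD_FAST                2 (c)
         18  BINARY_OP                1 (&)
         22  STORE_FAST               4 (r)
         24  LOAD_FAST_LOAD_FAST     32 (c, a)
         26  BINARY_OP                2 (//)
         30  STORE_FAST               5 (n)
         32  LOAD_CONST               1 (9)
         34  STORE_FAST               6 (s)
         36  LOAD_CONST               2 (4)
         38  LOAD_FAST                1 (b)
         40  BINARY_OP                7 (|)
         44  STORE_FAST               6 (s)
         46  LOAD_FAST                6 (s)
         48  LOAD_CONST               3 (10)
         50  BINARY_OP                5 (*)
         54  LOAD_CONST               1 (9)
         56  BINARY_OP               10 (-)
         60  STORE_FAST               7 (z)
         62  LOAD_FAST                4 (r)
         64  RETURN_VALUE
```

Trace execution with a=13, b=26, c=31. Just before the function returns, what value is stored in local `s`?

LOAD_FAST_LOAD_FAST c,c → push 31,31. Stack: [31, 31]
BINARY_OP // → 31 // 31 = 1. Stack: [1]
STORE_FAST q → q=1. Stack: []
LOAD_FAST_LOAD_FAST b,a → push 26,13. Stack: [26, 13]
BINARY_OP % → 26 % 13 = 0. Stack: [0]
LOAD_FAST c → push 31. Stack: [0, 31]
BINARY_OP & → 0 & 31 = 0. Stack: [0]
STORE_FAST r → r=0. Stack: []
LOAD_FAST_LOAD_FAST c,a → push 31,13. Stack: [31, 13]
BINARY_OP // → 31 // 13 = 2. Stack: [2]
STORE_FAST n → n=2. Stack: []
LOAD_CONST → push 9. Stack: [9]
STORE_FAST s → s=9. Stack: []
LOAD_CONST → push 4. Stack: [4]
LOAD_FAST b → push 26. Stack: [4, 26]
BINARY_OP | → 4 | 26 = 30. Stack: [30]
STORE_FAST s → s=30. Stack: []
LOAD_FAST s → push 30. Stack: [30]
LOAD_CONST → push 10. Stack: [30, 10]
BINARY_OP * → 30 * 10 = 300. Stack: [300]
LOAD_CONST → push 9. Stack: [300, 9]
BINARY_OP - → 300 - 9 = 291. Stack: [291]
STORE_FAST z → z=291. Stack: []
LOAD_FAST r → push 0. Stack: [0]
RETURN_VALUE → return 0.

30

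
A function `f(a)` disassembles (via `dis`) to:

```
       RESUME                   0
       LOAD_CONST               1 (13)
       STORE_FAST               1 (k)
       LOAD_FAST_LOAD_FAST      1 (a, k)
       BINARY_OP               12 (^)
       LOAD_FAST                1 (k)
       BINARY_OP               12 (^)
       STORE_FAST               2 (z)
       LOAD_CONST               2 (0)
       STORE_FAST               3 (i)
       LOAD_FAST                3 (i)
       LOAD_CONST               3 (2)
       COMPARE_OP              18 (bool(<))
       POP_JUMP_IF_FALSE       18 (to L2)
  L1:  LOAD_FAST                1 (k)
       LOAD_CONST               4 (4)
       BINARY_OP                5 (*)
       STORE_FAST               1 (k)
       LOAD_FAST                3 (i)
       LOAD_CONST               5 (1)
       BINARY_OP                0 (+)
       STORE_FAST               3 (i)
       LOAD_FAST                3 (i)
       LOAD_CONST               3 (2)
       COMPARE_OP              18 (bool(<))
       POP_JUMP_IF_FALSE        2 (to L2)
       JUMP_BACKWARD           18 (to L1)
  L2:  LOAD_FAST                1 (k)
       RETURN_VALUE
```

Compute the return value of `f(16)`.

LOAD_CONST → push 13. Stack: [13]
STORE_FAST k → k=13. Stack: []
LOAD_FAST_LOAD_FAST a,k → push 16,13. Stack: [16, 13]
BINARY_OP ^ → 16 ^ 13 = 29. Stack: [29]
LOAD_FAST k → push 13. Stack: [29, 13]
BINARY_OP ^ → 29 ^ 13 = 16. Stack: [16]
STORE_FAST z → z=16. Stack: []
LOAD_CONST → push 0. Stack: [0]
STORE_FAST i → i=0. Stack: []
LOAD_FAST i → push 0. Stack: [0]
LOAD_CONST → push 2. Stack: [0, 2]
COMPARE_OP bool(<) → 0 vs 2 = True. Stack: [True]
POP_JUMP_IF_FALSE → pop True; no jump. Stack: []
LOAD_FAST k → push 13. Stack: [13]
LOAD_CONST → push 4. Stack: [13, 4]
BINARY_OP * → 13 * 4 = 52. Stack: [52]
STORE_FAST k → k=52. Stack: []
LOAD_FAST i → push 0. Stack: [0]
LOAD_CONST → push 1. Stack: [0, 1]
BINARY_OP + → 0 + 1 = 1. Stack: [1]
STORE_FAST i → i=1. Stack: []
LOAD_FAST i → push 1. Stack: [1]
LOAD_CONST → push 2. Stack: [1, 2]
COMPARE_OP bool(<) → 1 vs 2 = True. Stack: [True]
POP_JUMP_IF_FALSE → pop True; no jump. Stack: []
LOAD_FAST k → push 52. Stack: [52]
LOAD_CONST → push 4. Stack: [52, 4]
BINARY_OP * → 52 * 4 = 208. Stack: [208]
STORE_FAST k → k=208. Stack: []
LOAD_FAST i → push 1. Stack: [1]
LOAD_CONST → push 1. Stack: [1, 1]
BINARY_OP + → 1 + 1 = 2. Stack: [2]
STORE_FAST i → i=2. Stack: []
LOAD_FAST i → push 2. Stack: [2]
LOAD_CONST → push 2. Stack: [2, 2]
COMPARE_OP bool(<) → 2 vs 2 = False. Stack: [False]
POP_JUMP_IF_FALSE → pop False; jump. Stack: []
LOAD_FAST k → push 208. Stack: [208]
RETURN_VALUE → return 208.

208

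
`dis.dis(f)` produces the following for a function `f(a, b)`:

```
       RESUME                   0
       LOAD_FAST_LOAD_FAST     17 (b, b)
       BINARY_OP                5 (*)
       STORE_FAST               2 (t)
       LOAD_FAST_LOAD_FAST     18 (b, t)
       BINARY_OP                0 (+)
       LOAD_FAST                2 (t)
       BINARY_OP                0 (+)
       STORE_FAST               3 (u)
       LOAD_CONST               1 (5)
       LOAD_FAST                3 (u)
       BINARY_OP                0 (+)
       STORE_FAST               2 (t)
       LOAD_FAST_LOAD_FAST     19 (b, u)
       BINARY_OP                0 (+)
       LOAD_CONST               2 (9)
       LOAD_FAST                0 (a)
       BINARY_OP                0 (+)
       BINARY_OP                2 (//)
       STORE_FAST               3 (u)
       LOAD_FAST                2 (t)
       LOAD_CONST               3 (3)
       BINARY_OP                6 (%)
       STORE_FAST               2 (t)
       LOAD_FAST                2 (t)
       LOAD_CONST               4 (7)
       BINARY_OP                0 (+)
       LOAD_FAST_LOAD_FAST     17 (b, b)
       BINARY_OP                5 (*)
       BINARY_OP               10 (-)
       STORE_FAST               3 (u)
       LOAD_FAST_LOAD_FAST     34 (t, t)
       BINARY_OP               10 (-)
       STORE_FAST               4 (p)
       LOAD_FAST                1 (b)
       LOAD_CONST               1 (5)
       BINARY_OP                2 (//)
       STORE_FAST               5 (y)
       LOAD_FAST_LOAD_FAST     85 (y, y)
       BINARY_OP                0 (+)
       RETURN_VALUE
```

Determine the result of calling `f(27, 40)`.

LOAD_FAST_LOAD_FAST b,b → push 40,40. Stack: [40, 40]
BINARY_OP * → 40 * 40 = 1600. Stack: [1600]
STORE_FAST t → t=1600. Stack: []
LOAD_FAST_LOAD_FAST b,t → push 40,1600. Stack: [40, 1600]
BINARY_OP + → 40 + 1600 = 1640. Stack: [1640]
LOAD_FAST t → push 1600. Stack: [1640, 1600]
BINARY_OP + → 1640 + 1600 = 3240. Stack: [3240]
STORE_FAST u → u=3240. Stack: []
LOAD_CONST → push 5. Stack: [5]
LOAD_FAST u → push 3240. Stack: [5, 3240]
BINARY_OP + → 5 + 3240 = 3245. Stack: [3245]
STORE_FAST t → t=3245. Stack: []
LOAD_FAST_LOAD_FAST b,u → push 40,3240. Stack: [40, 3240]
BINARY_OP + → 40 + 3240 = 3280. Stack: [3280]
LOAD_CONST → push 9. Stack: [3280, 9]
LOAD_FAST a → push 27. Stack: [3280, 9, 27]
BINARY_OP + → 9 + 27 = 36. Stack: [3280, 36]
BINARY_OP // → 3280 // 36 = 91. Stack: [91]
STORE_FAST u → u=91. Stack: []
LOAD_FAST t → push 3245. Stack: [3245]
LOAD_CONST → push 3. Stack: [3245, 3]
BINARY_OP % → 3245 % 3 = 2. Stack: [2]
STORE_FAST t → t=2. Stack: []
LOAD_FAST t → push 2. Stack: [2]
LOAD_CONST → push 7. Stack: [2, 7]
BINARY_OP + → 2 + 7 = 9. Stack: [9]
LOAD_FAST_LOAD_FAST b,b → push 40,40. Stack: [9, 40, 40]
BINARY_OP * → 40 * 40 = 1600. Stack: [9, 1600]
BINARY_OP - → 9 - 1600 = -1591. Stack: [-1591]
STORE_FAST u → u=-1591. Stack: []
LOAD_FAST_LOAD_FAST t,t → push 2,2. Stack: [2, 2]
BINARY_OP - → 2 - 2 = 0. Stack: [0]
STORE_FAST p → p=0. Stack: []
LOAD_FAST b → push 40. Stack: [40]
LOAD_CONST → push 5. Stack: [40, 5]
BINARY_OP // → 40 // 5 = 8. Stack: [8]
STORE_FAST y → y=8. Stack: []
LOAD_FAST_LOAD_FAST y,y → push 8,8. Stack: [8, 8]
BINARY_OP + → 8 + 8 = 16. Stack: [16]
RETURN_VALUE → return 16.

16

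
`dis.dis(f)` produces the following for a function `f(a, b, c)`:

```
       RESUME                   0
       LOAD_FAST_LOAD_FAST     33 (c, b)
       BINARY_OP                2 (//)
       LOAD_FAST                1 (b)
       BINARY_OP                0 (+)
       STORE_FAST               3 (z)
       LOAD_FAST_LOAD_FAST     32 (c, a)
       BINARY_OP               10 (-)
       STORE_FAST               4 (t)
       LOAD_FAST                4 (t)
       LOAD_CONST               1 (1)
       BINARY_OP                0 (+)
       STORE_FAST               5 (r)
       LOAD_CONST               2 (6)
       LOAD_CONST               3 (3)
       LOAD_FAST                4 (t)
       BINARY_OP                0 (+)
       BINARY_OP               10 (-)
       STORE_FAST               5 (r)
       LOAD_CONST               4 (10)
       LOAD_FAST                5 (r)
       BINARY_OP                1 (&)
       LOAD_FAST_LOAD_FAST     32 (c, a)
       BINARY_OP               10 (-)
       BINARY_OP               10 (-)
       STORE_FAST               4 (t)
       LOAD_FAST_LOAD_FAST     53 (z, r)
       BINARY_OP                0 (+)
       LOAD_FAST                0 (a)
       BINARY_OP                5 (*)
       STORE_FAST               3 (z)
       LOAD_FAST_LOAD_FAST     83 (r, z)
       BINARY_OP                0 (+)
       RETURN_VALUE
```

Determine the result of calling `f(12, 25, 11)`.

352

LOAD_FAST_LOAD_FAST c,b → push 11,25. Stack: [11, 25]
BINARY_OP // → 11 // 25 = 0. Stack: [0]
LOAD_FAST b → push 25. Stack: [0, 25]
BINARY_OP + → 0 + 25 = 25. Stack: [25]
STORE_FAST z → z=25. Stack: []
LOAD_FAST_LOAD_FAST c,a → push 11,12. Stack: [11, 12]
BINARY_OP - → 11 - 12 = -1. Stack: [-1]
STORE_FAST t → t=-1. Stack: []
LOAD_FAST t → push -1. Stack: [-1]
LOAD_CONST → push 1. Stack: [-1, 1]
BINARY_OP + → -1 + 1 = 0. Stack: [0]
STORE_FAST r → r=0. Stack: []
LOAD_CONST → push 6. Stack: [6]
LOAD_CONST → push 3. Stack: [6, 3]
LOAD_FAST t → push -1. Stack: [6, 3, -1]
BINARY_OP + → 3 + -1 = 2. Stack: [6, 2]
BINARY_OP - → 6 - 2 = 4. Stack: [4]
STORE_FAST r → r=4. Stack: []
LOAD_CONST → push 10. Stack: [10]
LOAD_FAST r → push 4. Stack: [10, 4]
BINARY_OP & → 10 & 4 = 0. Stack: [0]
LOAD_FAST_LOAD_FAST c,a → push 11,12. Stack: [0, 11, 12]
BINARY_OP - → 11 - 12 = -1. Stack: [0, -1]
BINARY_OP - → 0 - -1 = 1. Stack: [1]
STORE_FAST t → t=1. Stack: []
LOAD_FAST_LOAD_FAST z,r → push 25,4. Stack: [25, 4]
BINARY_OP + → 25 + 4 = 29. Stack: [29]
LOAD_FAST a → push 12. Stack: [29, 12]
BINARY_OP * → 29 * 12 = 348. Stack: [348]
STORE_FAST z → z=348. Stack: []
LOAD_FAST_LOAD_FAST r,z → push 4,348. Stack: [4, 348]
BINARY_OP + → 4 + 348 = 352. Stack: [352]
RETURN_VALUE → return 352.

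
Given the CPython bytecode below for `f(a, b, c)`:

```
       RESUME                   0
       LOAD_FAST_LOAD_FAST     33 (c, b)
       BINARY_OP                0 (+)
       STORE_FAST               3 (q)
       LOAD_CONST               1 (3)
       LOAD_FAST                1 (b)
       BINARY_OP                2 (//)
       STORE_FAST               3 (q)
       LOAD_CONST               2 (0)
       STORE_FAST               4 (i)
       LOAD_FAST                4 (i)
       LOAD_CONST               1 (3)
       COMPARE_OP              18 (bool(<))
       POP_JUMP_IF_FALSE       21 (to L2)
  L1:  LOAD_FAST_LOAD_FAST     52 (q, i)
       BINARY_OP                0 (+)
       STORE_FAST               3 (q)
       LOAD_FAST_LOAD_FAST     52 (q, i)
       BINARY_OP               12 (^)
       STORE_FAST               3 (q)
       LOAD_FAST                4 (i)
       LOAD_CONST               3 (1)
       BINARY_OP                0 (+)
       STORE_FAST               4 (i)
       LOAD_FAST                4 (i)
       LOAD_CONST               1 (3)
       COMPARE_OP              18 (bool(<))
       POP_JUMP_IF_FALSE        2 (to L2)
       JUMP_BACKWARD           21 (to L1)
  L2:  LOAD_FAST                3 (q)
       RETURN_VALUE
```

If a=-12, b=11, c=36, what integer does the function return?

0

LOAD_FAST_LOAD_FAST c,b → push 36,11. Stack: [36, 11]
BINARY_OP + → 36 + 11 = 47. Stack: [47]
STORE_FAST q → q=47. Stack: []
LOAD_CONST → push 3. Stack: [3]
LOAD_FAST b → push 11. Stack: [3, 11]
BINARY_OP // → 3 // 11 = 0. Stack: [0]
STORE_FAST q → q=0. Stack: []
LOAD_CONST → push 0. Stack: [0]
STORE_FAST i → i=0. Stack: []
LOAD_FAST i → push 0. Stack: [0]
LOAD_CONST → push 3. Stack: [0, 3]
COMPARE_OP bool(<) → 0 vs 3 = True. Stack: [True]
POP_JUMP_IF_FALSE → pop True; no jump. Stack: []
LOAD_FAST_LOAD_FAST q,i → push 0,0. Stack: [0, 0]
BINARY_OP + → 0 + 0 = 0. Stack: [0]
STORE_FAST q → q=0. Stack: []
LOAD_FAST_LOAD_FAST q,i → push 0,0. Stack: [0, 0]
BINARY_OP ^ → 0 ^ 0 = 0. Stack: [0]
STORE_FAST q → q=0. Stack: []
LOAD_FAST i → push 0. Stack: [0]
LOAD_CONST → push 1. Stack: [0, 1]
BINARY_OP + → 0 + 1 = 1. Stack: [1]
STORE_FAST i → i=1. Stack: []
LOAD_FAST i → push 1. Stack: [1]
LOAD_CONST → push 3. Stack: [1, 3]
COMPARE_OP bool(<) → 1 vs 3 = True. Stack: [True]
POP_JUMP_IF_FALSE → pop True; no jump. Stack: []
LOAD_FAST_LOAD_FAST q,i → push 0,1. Stack: [0, 1]
BINARY_OP + → 0 + 1 = 1. Stack: [1]
STORE_FAST q → q=1. Stack: []
LOAD_FAST_LOAD_FAST q,i → push 1,1. Stack: [1, 1]
BINARY_OP ^ → 1 ^ 1 = 0. Stack: [0]
STORE_FAST q → q=0. Stack: []
LOAD_FAST i → push 1. Stack: [1]
LOAD_CONST → push 1. Stack: [1, 1]
BINARY_OP + → 1 + 1 = 2. Stack: [2]
STORE_FAST i → i=2. Stack: []
LOAD_FAST i → push 2. Stack: [2]
LOAD_CONST → push 3. Stack: [2, 3]
COMPARE_OP bool(<) → 2 vs 3 = True. Stack: [True]
POP_JUMP_IF_FALSE → pop True; no jump. Stack: []
LOAD_FAST_LOAD_FAST q,i → push 0,2. Stack: [0, 2]
BINARY_OP + → 0 + 2 = 2. Stack: [2]
STORE_FAST q → q=2. Stack: []
LOAD_FAST_LOAD_FAST q,i → push 2,2. Stack: [2, 2]
BINARY_OP ^ → 2 ^ 2 = 0. Stack: [0]
STORE_FAST q → q=0. Stack: []
LOAD_FAST i → push 2. Stack: [2]
LOAD_CONST → push 1. Stack: [2, 1]
BINARY_OP + → 2 + 1 = 3. Stack: [3]
STORE_FAST i → i=3. Stack: []
LOAD_FAST i → push 3. Stack: [3]
LOAD_CONST → push 3. Stack: [3, 3]
COMPARE_OP bool(<) → 3 vs 3 = False. Stack: [False]
POP_JUMP_IF_FALSE → pop False; jump. Stack: []
LOAD_FAST q → push 0. Stack: [0]
RETURN_VALUE → return 0.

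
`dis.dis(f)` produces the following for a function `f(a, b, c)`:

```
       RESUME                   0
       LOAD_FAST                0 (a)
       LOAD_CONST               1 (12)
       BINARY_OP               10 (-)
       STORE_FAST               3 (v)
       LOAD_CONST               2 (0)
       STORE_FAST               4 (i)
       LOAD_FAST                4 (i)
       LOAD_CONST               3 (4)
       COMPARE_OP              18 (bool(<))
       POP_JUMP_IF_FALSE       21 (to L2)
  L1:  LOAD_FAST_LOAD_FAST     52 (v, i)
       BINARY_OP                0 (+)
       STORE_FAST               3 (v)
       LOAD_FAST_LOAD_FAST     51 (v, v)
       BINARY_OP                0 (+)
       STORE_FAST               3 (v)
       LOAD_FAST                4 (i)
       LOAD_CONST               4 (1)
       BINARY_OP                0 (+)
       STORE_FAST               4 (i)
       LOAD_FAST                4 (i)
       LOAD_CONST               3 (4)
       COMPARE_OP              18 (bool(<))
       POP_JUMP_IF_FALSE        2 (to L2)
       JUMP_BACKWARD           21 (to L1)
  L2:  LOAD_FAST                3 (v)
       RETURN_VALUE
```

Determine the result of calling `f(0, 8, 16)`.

-170

LOAD_FAST a → push 0
LOAD_CONST → push 12
BINARY_OP - → 0 - 12 = -12
STORE_FAST v → v=-12
LOAD_CONST → push 0
STORE_FAST i → i=0
LOAD_FAST i → push 0
LOAD_CONST → push 4
COMPARE_OP bool(<) → 0 vs 4 = True
POP_JUMP_IF_FALSE → pop True; no jump
LOAD_FAST_LOAD_FAST v,i → push -12,0
BINARY_OP + → -12 + 0 = -12
STORE_FAST v → v=-12
LOAD_FAST_LOAD_FAST v,v → push -12,-12
BINARY_OP + → -12 + -12 = -24
STORE_FAST v → v=-24
LOAD_FAST i → push 0
LOAD_CONST → push 1
BINARY_OP + → 0 + 1 = 1
STORE_FAST i → i=1
LOAD_FAST i → push 1
LOAD_CONST → push 4
COMPARE_OP bool(<) → 1 vs 4 = True
POP_JUMP_IF_FALSE → pop True; no jump
LOAD_FAST_LOAD_FAST v,i → push -24,1
BINARY_OP + → -24 + 1 = -23
STORE_FAST v → v=-23
LOAD_FAST_LOAD_FAST v,v → push -23,-23
BINARY_OP + → -23 + -23 = -46
STORE_FAST v → v=-46
LOAD_FAST i → push 1
LOAD_CONST → push 1
BINARY_OP + → 1 + 1 = 2
STORE_FAST i → i=2
LOAD_FAST i → push 2
LOAD_CONST → push 4
COMPARE_OP bool(<) → 2 vs 4 = True
POP_JUMP_IF_FALSE → pop True; no jump
LOAD_FAST_LOAD_FAST v,i → push -46,2
BINARY_OP + → -46 + 2 = -44
STORE_FAST v → v=-44
LOAD_FAST_LOAD_FAST v,v → push -44,-44
BINARY_OP + → -44 + -44 = -88
STORE_FAST v → v=-88
LOAD_FAST i → push 2
LOAD_CONST → push 1
BINARY_OP + → 2 + 1 = 3
STORE_FAST i → i=3
LOAD_FAST i → push 3
LOAD_CONST → push 4
COMPARE_OP bool(<) → 3 vs 4 = True
POP_JUMP_IF_FALSE → pop True; no jump
LOAD_FAST_LOAD_FAST v,i → push -88,3
BINARY_OP + → -88 + 3 = -85
STORE_FAST v → v=-85
LOAD_FAST_LOAD_FAST v,v → push -85,-85
BINARY_OP + → -85 + -85 = -170
STORE_FAST v → v=-170
LOAD_FAST i → push 3
LOAD_CONST → push 1
BINARY_OP + → 3 + 1 = 4
STORE_FAST i → i=4
LOAD_FAST i → push 4
LOAD_CONST → push 4
COMPARE_OP bool(<) → 4 vs 4 = False
POP_JUMP_IF_FALSE → pop False; jump
LOAD_FAST v → push -170
RETURN_VALUE → return -170.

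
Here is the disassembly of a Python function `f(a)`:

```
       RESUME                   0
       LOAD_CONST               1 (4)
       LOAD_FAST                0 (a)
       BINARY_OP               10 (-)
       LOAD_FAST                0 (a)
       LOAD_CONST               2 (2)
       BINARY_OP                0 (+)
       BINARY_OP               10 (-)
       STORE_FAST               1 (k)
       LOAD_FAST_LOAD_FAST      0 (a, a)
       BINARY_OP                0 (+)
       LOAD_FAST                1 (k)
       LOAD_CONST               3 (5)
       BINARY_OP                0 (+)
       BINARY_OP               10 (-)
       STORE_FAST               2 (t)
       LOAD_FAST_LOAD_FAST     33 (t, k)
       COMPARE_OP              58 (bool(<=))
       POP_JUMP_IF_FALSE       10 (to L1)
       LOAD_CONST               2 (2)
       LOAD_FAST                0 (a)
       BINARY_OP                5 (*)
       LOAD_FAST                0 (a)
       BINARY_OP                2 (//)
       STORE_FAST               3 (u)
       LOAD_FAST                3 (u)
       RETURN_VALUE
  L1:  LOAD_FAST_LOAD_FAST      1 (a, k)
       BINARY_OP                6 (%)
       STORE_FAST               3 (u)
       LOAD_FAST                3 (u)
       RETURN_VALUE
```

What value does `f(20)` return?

LOAD_CONST → push 4. Stack: [4]
LOAD_FAST a → push 20. Stack: [4, 20]
BINARY_OP - → 4 - 20 = -16. Stack: [-16]
LOAD_FAST a → push 20. Stack: [-16, 20]
LOAD_CONST → push 2. Stack: [-16, 20, 2]
BINARY_OP + → 20 + 2 = 22. Stack: [-16, 22]
BINARY_OP - → -16 - 22 = -38. Stack: [-38]
STORE_FAST k → k=-38. Stack: []
LOAD_FAST_LOAD_FAST a,a → push 20,20. Stack: [20, 20]
BINARY_OP + → 20 + 20 = 40. Stack: [40]
LOAD_FAST k → push -38. Stack: [40, -38]
LOAD_CONST → push 5. Stack: [40, -38, 5]
BINARY_OP + → -38 + 5 = -33. Stack: [40, -33]
BINARY_OP - → 40 - -33 = 73. Stack: [73]
STORE_FAST t → t=73. Stack: []
LOAD_FAST_LOAD_FAST t,k → push 73,-38. Stack: [73, -38]
COMPARE_OP bool(<=) → 73 vs -38 = False. Stack: [False]
POP_JUMP_IF_FALSE → pop False; jump. Stack: []
LOAD_FAST_LOAD_FAST a,k → push 20,-38. Stack: [20, -38]
BINARY_OP % → 20 % -38 = -18. Stack: [-18]
STORE_FAST u → u=-18. Stack: []
LOAD_FAST u → push -18. Stack: [-18]
RETURN_VALUE → return -18.

-18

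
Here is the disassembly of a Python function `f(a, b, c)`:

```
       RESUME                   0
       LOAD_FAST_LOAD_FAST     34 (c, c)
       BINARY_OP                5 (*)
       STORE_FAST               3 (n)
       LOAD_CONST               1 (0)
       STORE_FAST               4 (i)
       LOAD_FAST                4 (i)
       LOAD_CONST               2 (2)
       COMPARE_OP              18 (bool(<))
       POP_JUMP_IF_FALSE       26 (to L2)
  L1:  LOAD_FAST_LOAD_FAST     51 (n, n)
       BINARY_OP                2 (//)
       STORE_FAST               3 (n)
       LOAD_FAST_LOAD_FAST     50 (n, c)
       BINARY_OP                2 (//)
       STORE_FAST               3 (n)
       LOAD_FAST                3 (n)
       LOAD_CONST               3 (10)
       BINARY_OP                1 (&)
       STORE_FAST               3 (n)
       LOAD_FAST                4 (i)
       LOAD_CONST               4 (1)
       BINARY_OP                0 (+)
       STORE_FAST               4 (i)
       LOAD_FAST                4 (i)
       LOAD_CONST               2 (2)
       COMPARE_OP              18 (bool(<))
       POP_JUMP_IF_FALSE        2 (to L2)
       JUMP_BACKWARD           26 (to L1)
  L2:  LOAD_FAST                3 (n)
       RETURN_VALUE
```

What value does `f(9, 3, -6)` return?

10

LOAD_FAST_LOAD_FAST c,c → push -6,-6. Stack: [-6, -6]
BINARY_OP * → -6 * -6 = 36. Stack: [36]
STORE_FAST n → n=36. Stack: []
LOAD_CONST → push 0. Stack: [0]
STORE_FAST i → i=0. Stack: []
LOAD_FAST i → push 0. Stack: [0]
LOAD_CONST → push 2. Stack: [0, 2]
COMPARE_OP bool(<) → 0 vs 2 = True. Stack: [True]
POP_JUMP_IF_FALSE → pop True; no jump. Stack: []
LOAD_FAST_LOAD_FAST n,n → push 36,36. Stack: [36, 36]
BINARY_OP // → 36 // 36 = 1. Stack: [1]
STORE_FAST n → n=1. Stack: []
LOAD_FAST_LOAD_FAST n,c → push 1,-6. Stack: [1, -6]
BINARY_OP // → 1 // -6 = -1. Stack: [-1]
STORE_FAST n → n=-1. Stack: []
LOAD_FAST n → push -1. Stack: [-1]
LOAD_CONST → push 10. Stack: [-1, 10]
BINARY_OP & → -1 & 10 = 10. Stack: [10]
STORE_FAST n → n=10. Stack: []
LOAD_FAST i → push 0. Stack: [0]
LOAD_CONST → push 1. Stack: [0, 1]
BINARY_OP + → 0 + 1 = 1. Stack: [1]
STORE_FAST i → i=1. Stack: []
LOAD_FAST i → push 1. Stack: [1]
LOAD_CONST → push 2. Stack: [1, 2]
COMPARE_OP bool(<) → 1 vs 2 = True. Stack: [True]
POP_JUMP_IF_FALSE → pop True; no jump. Stack: []
LOAD_FAST_LOAD_FAST n,n → push 10,10. Stack: [10, 10]
BINARY_OP // → 10 // 10 = 1. Stack: [1]
STORE_FAST n → n=1. Stack: []
LOAD_FAST_LOAD_FAST n,c → push 1,-6. Stack: [1, -6]
BINARY_OP // → 1 // -6 = -1. Stack: [-1]
STORE_FAST n → n=-1. Stack: []
LOAD_FAST n → push -1. Stack: [-1]
LOAD_CONST → push 10. Stack: [-1, 10]
BINARY_OP & → -1 & 10 = 10. Stack: [10]
STORE_FAST n → n=10. Stack: []
LOAD_FAST i → push 1. Stack: [1]
LOAD_CONST → push 1. Stack: [1, 1]
BINARY_OP + → 1 + 1 = 2. Stack: [2]
STORE_FAST i → i=2. Stack: []
LOAD_FAST i → push 2. Stack: [2]
LOAD_CONST → push 2. Stack: [2, 2]
COMPARE_OP bool(<) → 2 vs 2 = False. Stack: [False]
POP_JUMP_IF_FALSE → pop False; jump. Stack: []
LOAD_FAST n → push 10. Stack: [10]
RETURN_VALUE → return 10.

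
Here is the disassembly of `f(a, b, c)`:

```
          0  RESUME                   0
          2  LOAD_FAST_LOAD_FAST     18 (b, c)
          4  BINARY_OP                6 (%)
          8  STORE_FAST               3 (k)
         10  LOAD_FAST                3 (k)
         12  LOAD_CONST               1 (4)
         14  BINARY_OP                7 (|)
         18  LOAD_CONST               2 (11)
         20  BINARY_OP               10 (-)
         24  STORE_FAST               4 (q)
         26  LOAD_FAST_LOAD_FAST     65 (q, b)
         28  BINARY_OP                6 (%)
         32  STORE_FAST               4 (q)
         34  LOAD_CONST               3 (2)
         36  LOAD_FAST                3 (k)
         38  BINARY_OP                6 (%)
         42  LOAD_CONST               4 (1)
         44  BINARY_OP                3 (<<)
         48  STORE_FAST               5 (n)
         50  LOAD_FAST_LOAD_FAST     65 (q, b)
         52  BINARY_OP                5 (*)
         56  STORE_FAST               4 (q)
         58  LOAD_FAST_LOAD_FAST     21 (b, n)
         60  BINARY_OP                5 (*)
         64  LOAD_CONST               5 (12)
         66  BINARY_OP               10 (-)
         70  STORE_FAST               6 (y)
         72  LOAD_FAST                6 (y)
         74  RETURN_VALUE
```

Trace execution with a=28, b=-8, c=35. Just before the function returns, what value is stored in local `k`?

27

LOAD_FAST_LOAD_FAST b,c → push -8,35. Stack: [-8, 35]
BINARY_OP % → -8 % 35 = 27. Stack: [27]
STORE_FAST k → k=27. Stack: []
LOAD_FAST k → push 27. Stack: [27]
LOAD_CONST → push 4. Stack: [27, 4]
BINARY_OP | → 27 | 4 = 31. Stack: [31]
LOAD_CONST → push 11. Stack: [31, 11]
BINARY_OP - → 31 - 11 = 20. Stack: [20]
STORE_FAST q → q=20. Stack: []
LOAD_FAST_LOAD_FAST q,b → push 20,-8. Stack: [20, -8]
BINARY_OP % → 20 % -8 = -4. Stack: [-4]
STORE_FAST q → q=-4. Stack: []
LOAD_CONST → push 2. Stack: [2]
LOAD_FAST k → push 27. Stack: [2, 27]
BINARY_OP % → 2 % 27 = 2. Stack: [2]
LOAD_CONST → push 1. Stack: [2, 1]
BINARY_OP << → 2 << 1 = 4. Stack: [4]
STORE_FAST n → n=4. Stack: []
LOAD_FAST_LOAD_FAST q,b → push -4,-8. Stack: [-4, -8]
BINARY_OP * → -4 * -8 = 32. Stack: [32]
STORE_FAST q → q=32. Stack: []
LOAD_FAST_LOAD_FAST b,n → push -8,4. Stack: [-8, 4]
BINARY_OP * → -8 * 4 = -32. Stack: [-32]
LOAD_CONST → push 12. Stack: [-32, 12]
BINARY_OP - → -32 - 12 = -44. Stack: [-44]
STORE_FAST y → y=-44. Stack: []
LOAD_FAST y → push -44. Stack: [-44]
RETURN_VALUE → return -44.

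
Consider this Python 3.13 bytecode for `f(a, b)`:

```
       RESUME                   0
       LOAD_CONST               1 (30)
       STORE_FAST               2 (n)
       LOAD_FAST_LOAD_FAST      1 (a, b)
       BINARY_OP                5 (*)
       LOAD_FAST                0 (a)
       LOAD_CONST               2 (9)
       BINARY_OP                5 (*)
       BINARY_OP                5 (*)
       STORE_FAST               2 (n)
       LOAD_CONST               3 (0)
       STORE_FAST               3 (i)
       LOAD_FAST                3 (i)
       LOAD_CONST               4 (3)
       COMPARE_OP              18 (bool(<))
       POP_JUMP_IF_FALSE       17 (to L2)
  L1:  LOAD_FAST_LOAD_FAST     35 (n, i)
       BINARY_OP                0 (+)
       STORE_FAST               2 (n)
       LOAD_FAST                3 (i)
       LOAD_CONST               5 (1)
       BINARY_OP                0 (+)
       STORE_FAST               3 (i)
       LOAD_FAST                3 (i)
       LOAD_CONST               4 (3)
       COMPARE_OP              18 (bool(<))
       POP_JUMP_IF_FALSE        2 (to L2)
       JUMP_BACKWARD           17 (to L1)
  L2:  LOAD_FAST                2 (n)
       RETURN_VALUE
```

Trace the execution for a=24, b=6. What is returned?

31107

LOAD_CONST → push 30. Stack: [30]
STORE_FAST n → n=30. Stack: []
LOAD_FAST_LOAD_FAST a,b → push 24,6. Stack: [24, 6]
BINARY_OP * → 24 * 6 = 144. Stack: [144]
LOAD_FAST a → push 24. Stack: [144, 24]
LOAD_CONST → push 9. Stack: [144, 24, 9]
BINARY_OP * → 24 * 9 = 216. Stack: [144, 216]
BINARY_OP * → 144 * 216 = 31104. Stack: [31104]
STORE_FAST n → n=31104. Stack: []
LOAD_CONST → push 0. Stack: [0]
STORE_FAST i → i=0. Stack: []
LOAD_FAST i → push 0. Stack: [0]
LOAD_CONST → push 3. Stack: [0, 3]
COMPARE_OP bool(<) → 0 vs 3 = True. Stack: [True]
POP_JUMP_IF_FALSE → pop True; no jump. Stack: []
LOAD_FAST_LOAD_FAST n,i → push 31104,0. Stack: [31104, 0]
BINARY_OP + → 31104 + 0 = 31104. Stack: [31104]
STORE_FAST n → n=31104. Stack: []
LOAD_FAST i → push 0. Stack: [0]
LOAD_CONST → push 1. Stack: [0, 1]
BINARY_OP + → 0 + 1 = 1. Stack: [1]
STORE_FAST i → i=1. Stack: []
LOAD_FAST i → push 1. Stack: [1]
LOAD_CONST → push 3. Stack: [1, 3]
COMPARE_OP bool(<) → 1 vs 3 = True. Stack: [True]
POP_JUMP_IF_FALSE → pop True; no jump. Stack: []
LOAD_FAST_LOAD_FAST n,i → push 31104,1. Stack: [31104, 1]
BINARY_OP + → 31104 + 1 = 31105. Stack: [31105]
STORE_FAST n → n=31105. Stack: []
LOAD_FAST i → push 1. Stack: [1]
LOAD_CONST → push 1. Stack: [1, 1]
BINARY_OP + → 1 + 1 = 2. Stack: [2]
STORE_FAST i → i=2. Stack: []
LOAD_FAST i → push 2. Stack: [2]
LOAD_CONST → push 3. Stack: [2, 3]
COMPARE_OP bool(<) → 2 vs 3 = True. Stack: [True]
POP_JUMP_IF_FALSE → pop True; no jump. Stack: []
LOAD_FAST_LOAD_FAST n,i → push 31105,2. Stack: [31105, 2]
BINARY_OP + → 31105 + 2 = 31107. Stack: [31107]
STORE_FAST n → n=31107. Stack: []
LOAD_FAST i → push 2. Stack: [2]
LOAD_CONST → push 1. Stack: [2, 1]
BINARY_OP + → 2 + 1 = 3. Stack: [3]
STORE_FAST i → i=3. Stack: []
LOAD_FAST i → push 3. Stack: [3]
LOAD_CONST → push 3. Stack: [3, 3]
COMPARE_OP bool(<) → 3 vs 3 = False. Stack: [False]
POP_JUMP_IF_FALSE → pop False; jump. Stack: []
LOAD_FAST n → push 31107. Stack: [31107]
RETURN_VALUE → return 31107.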